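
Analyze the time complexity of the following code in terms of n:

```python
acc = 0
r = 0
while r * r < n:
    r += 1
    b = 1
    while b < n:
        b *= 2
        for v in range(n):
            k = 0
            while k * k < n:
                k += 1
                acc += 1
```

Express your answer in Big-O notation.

Each loop level contributes: √n × log n × n × √n. Multiplying the contributions gives O(n^2 log n).

Answer: O(n^2 log n)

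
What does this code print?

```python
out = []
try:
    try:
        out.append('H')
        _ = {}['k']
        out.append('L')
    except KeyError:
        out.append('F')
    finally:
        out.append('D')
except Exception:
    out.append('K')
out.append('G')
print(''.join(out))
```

Execution trace: 'H' (inner try body) → 'F' (inner except KeyError) → 'D' (inner finally) → 'G' (after the try/except). Output: HFDG

Answer: HFDG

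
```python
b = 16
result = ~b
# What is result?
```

Trace:
`b = 16` → b = 16
`result = ~b` → result = -17
So result = -17

Answer: -17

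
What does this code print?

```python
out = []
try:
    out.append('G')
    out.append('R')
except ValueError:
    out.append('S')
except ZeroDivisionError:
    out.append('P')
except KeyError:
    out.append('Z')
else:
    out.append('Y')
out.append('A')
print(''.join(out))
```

Execution trace: 'G' (try body) → 'R' (try body, no exception) → 'Y' (else) → 'A' (after the try/except). Output: GRYA

Answer: GRYA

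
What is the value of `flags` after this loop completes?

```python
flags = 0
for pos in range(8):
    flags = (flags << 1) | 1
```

Build 8 consecutive 1-bits: 0b11111111
`flags` takes the values: 0 → 1 → 3 → 7 → 15 → 31 → 63 → 127 → 255

Answer: 255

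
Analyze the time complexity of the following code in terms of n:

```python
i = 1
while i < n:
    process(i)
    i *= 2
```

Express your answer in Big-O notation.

This is Logarithmic loop. Time complexity: O(log n).

Answer: O(log n)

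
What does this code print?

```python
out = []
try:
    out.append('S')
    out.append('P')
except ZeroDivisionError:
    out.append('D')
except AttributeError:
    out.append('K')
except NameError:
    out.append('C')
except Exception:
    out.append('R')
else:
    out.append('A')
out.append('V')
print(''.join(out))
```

Execution trace: 'S' (try body) → 'P' (try body, no exception) → 'A' (else) → 'V' (after the try/except). Output: SPAV

Answer: SPAV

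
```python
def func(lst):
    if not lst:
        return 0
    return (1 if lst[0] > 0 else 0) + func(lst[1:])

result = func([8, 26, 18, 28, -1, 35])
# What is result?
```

Count of positive elements in [8, 26, 18, 28, -1, 35] = 5

Answer: 5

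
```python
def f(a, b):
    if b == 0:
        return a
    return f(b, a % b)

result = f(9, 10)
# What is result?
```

f(9, 10) -> f(10, 9) -> f(9, 1) -> f(1, 0) -> 1

Answer: 1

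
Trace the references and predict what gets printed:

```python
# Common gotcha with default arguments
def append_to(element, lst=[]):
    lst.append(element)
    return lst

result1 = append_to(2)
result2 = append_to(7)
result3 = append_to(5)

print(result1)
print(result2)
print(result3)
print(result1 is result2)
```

Key concept: mutable default argument gotcha.
Step by step:
`result1 = append_to(2)` → result1 = [2]
`result2 = append_to(7)` → result1 = [2, 7] (same object as result2); result2 = [2, 7] (same object as result1)
`result3 = append_to(5)` → result1 = [2, 7, 5] (same object as result2, result3); result2 = [2, 7, 5] (same object as result1, result3); result3 = [2, 7, 5] (same object as result1, result2)
`print(result1)` → prints [2, 7, 5]
`print(result2)` → prints [2, 7, 5]
`print(result3)` → prints [2, 7, 5]
`print(result1 is result2)` → prints True

Answer:
[2, 7, 5]
[2, 7, 5]
[2, 7, 5]
True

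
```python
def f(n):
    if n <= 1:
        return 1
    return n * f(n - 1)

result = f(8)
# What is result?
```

f(8) = 8 * 7 * 6 * 5 * 4 * 3 * 2 * 1 = 40320

Answer: 40320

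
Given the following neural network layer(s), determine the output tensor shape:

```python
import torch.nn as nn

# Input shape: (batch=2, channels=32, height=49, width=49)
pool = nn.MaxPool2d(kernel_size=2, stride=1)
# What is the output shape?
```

Input: (2, 32, 49, 49) -> Output: (2, 32, 48, 48)

Answer: (2, 32, 48, 48)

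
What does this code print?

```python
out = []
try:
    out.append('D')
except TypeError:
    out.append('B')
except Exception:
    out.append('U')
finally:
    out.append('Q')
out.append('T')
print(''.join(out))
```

Execution trace: 'D' (try body, no exception) → 'Q' (finally) → 'T' (after the try/except). Output: DQT

Answer: DQT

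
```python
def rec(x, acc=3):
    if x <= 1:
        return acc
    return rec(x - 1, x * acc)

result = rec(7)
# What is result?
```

Accumulator trace (n, acc): (7, 3) -> (6, 21) -> (5, 126) -> (4, 630) -> (3, 2520) -> (2, 7560) -> (1, 15120) -> return 15120

Answer: 15120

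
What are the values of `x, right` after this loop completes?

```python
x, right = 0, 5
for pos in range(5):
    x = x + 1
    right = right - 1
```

x goes 0→5, right goes 5→0
`x, right` takes the values: (0, 5) → (1, 5) → (1, 4) → (2, 4) → (2, 3) → (3, 3) → (3, 2) → (4, 2) → (4, 1) → (5, 1) → (5, 0)

Answer: 5, 0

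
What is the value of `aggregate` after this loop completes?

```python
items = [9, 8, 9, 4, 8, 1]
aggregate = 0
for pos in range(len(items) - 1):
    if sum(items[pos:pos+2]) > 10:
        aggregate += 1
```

Count windows with sum > 10
`aggregate` takes the values: 0 → 1 → 2 → 3 → 4

Answer: 4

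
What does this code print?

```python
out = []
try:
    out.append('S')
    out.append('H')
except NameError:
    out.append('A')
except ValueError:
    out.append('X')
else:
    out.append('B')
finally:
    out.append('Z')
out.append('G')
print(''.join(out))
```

Execution trace: 'S' (try body) → 'H' (try body, no exception) → 'B' (else) → 'Z' (finally) → 'G' (after the try/except). Output: SHBZG

Answer: SHBZG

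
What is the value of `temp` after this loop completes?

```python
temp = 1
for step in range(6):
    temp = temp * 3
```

Multiply by 3, 6 times: 1 * 3^6 = 729
`temp` takes the values: 1 → 3 → 9 → 27 → 81 → 243 → 729

Answer: 729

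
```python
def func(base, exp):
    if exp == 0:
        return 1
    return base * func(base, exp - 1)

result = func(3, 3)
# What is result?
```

func(3, 3) = 3 * 3 * 3 = 27

Answer: 27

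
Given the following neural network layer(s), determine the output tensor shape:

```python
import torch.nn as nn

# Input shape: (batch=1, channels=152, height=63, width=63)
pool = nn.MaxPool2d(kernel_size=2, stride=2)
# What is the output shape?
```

Input: (1, 152, 63, 63) -> Output: (1, 152, 31, 31)

Answer: (1, 152, 31, 31)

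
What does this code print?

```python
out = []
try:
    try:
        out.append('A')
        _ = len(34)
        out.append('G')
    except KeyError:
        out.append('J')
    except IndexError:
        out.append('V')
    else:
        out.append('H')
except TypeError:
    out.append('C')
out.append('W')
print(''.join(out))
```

Execution trace: 'A' (try body) → 'C' (outer except TypeError) → 'W' (after the try/except). Output: ACW

Answer: ACW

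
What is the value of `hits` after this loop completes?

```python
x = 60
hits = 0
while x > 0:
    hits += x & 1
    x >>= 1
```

Count set bits in 60 (binary: 0b111100)
`hits` takes the values: 0 → 1 → 2 → 3 → 4

Answer: 4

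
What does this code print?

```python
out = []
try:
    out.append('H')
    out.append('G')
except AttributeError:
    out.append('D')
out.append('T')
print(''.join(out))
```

Execution trace: 'H' (try body) → 'G' (try body, no exception) → 'T' (after the try/except). Output: HGT

Answer: HGT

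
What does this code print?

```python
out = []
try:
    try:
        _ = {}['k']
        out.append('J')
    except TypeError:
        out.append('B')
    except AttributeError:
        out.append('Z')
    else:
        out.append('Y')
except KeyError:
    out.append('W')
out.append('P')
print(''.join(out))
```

Execution trace: 'W' (outer except KeyError) → 'P' (after the try/except). Output: WP

Answer: WP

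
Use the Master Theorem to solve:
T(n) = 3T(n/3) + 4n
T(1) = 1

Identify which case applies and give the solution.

a=3, b=3, f(n)=4n. log_3(3) = 1. Since c=1 = 1, Case 2 applies: T(n) = Θ(n^log_b(a) · log n) = O(n log n).

Answer: O(n log n) - Case 2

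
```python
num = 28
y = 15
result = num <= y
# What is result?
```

Trace:
`num = 28` → num = 28
`y = 15` → y = 15
`result = num <= y` → result = False
So result = False

Answer: False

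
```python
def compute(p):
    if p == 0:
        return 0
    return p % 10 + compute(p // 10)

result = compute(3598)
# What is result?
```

Sum of digits of 3598: 8 + 9 + 5 + 3 = 25

Answer: 25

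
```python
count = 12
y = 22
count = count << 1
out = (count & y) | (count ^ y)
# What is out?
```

Trace:
`count = 12` → count = 12
`y = 22` → y = 22
`count = count << 1` → count = 24
`out = (count & y) | (count ^ y)` → out = 30
So out = 30

Answer: 30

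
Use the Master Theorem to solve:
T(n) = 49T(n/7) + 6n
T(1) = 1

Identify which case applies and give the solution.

a=49, b=7, f(n)=6n. log_7(49) = 2. Since c=1 < 2, Case 1 applies: T(n) = Θ(n^log_b(a)) = O(n^2).

Answer: O(n^2) - Case 1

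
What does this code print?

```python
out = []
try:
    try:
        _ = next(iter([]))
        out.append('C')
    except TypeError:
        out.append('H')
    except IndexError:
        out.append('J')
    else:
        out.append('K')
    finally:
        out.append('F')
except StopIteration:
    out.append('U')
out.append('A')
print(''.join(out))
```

Execution trace: 'F' (finally) → 'U' (outer except StopIteration) → 'A' (after the try/except). Output: FUA

Answer: FUA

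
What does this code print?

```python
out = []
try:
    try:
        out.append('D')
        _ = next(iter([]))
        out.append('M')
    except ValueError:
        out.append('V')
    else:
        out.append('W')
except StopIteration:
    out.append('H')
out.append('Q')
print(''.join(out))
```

Execution trace: 'D' (inner try body) → 'H' (outer except StopIteration) → 'Q' (after the try/except). Output: DHQ

Answer: DHQ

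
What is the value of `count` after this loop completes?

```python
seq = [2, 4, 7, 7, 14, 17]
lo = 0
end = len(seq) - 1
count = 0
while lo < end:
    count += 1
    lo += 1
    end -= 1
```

Iterations until pointers meet (list length 6)
`count` takes the values: 0 → 1 → 2 → 3

Answer: 3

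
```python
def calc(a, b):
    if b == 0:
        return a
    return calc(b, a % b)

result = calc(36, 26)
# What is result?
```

calc(36, 26) -> calc(26, 10) -> calc(10, 6) -> calc(6, 4) -> calc(4, 2) -> calc(2, 0) -> 2

Answer: 2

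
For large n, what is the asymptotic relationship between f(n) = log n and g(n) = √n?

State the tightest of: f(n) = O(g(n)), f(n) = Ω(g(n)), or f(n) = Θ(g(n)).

log n vs √n: f(n) = O(g(n)) but not Ω(g(n)) — √n grows strictly faster than log n.

Answer: f(n) = O(g(n)) but not Ω(g(n)) — √n grows strictly faster than log n.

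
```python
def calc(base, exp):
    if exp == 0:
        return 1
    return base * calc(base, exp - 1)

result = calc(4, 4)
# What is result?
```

calc(4, 4) = 4 * 4 * 4 * 4 = 256

Answer: 256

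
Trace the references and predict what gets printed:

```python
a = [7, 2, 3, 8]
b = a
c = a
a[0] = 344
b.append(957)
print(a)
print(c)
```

Key concept: multiple aliases.
Step by step:
`a = [7, 2, 3, 8]` → a = [7, 2, 3, 8]
`b = a` → b = [7, 2, 3, 8] (same object as a)
`c = a` → c = [7, 2, 3, 8] (same object as a, b)
`a[0] = 344` → a = [344, 2, 3, 8] (same object as b, c); b = [344, 2, 3, 8] (same object as a, c); c = [344, 2, 3, 8] (same object as a, b)
`b.append(957)` → a = [344, 2, 3, 8, 957] (same object as b, c); b = [344, 2, 3, 8, 957] (same object as a, c); c = [344, 2, 3, 8, 957] (same object as a, b)
`print(a)` → prints [344, 2, 3, 8, 957]
`print(c)` → prints [344, 2, 3, 8, 957]

Answer:
[344, 2, 3, 8, 957]
[344, 2, 3, 8, 957]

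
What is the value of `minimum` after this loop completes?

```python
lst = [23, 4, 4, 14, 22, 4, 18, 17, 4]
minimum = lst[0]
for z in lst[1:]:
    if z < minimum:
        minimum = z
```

Minimum of [23, 4, 4, 14, 22, 4, 18, 17, 4]
`minimum` takes the values: 23 → 4

Answer: 4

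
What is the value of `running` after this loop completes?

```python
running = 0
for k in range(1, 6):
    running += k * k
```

Sum of squares 1² to 5² = 55
`running` takes the values: 0 → 1 → 5 → 14 → 30 → 55

Answer: 55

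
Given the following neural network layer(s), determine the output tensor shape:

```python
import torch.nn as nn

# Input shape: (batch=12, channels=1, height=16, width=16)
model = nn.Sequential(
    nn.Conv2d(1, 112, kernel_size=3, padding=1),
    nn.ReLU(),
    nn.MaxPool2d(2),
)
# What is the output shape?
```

Input: (12, 1, 16, 16) -> after Conv2d: (12, 112, 16, 16) -> after ReLU: (12, 112, 16, 16) -> Output: (12, 112, 8, 8)

Answer: (12, 112, 8, 8)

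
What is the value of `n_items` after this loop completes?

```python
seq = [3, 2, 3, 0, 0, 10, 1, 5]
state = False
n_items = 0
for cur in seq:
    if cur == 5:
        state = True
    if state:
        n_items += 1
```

Count elements after first 5 in [3, 2, 3, 0, 0, 10, 1, 5]
`n_items` takes the values: 0 → 1

Answer: 1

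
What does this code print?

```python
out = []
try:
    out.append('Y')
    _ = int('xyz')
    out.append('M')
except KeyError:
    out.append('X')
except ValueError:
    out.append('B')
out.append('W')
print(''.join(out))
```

Execution trace: 'Y' (try body) → 'B' (except ValueError) → 'W' (after the try/except). Output: YBW

Answer: YBW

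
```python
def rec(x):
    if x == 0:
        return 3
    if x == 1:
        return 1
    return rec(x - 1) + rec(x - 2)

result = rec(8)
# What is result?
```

Build up from base cases: rec(0)=3, rec(1)=1, rec(2)=4, rec(3)=5, rec(4)=9, rec(5)=14, rec(6)=23, ..., rec(8)=60

Answer: 60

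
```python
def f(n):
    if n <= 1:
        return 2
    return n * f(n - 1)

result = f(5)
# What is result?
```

f(5) = 5 * 4 * 3 * 2 * 2 = 240

Answer: 240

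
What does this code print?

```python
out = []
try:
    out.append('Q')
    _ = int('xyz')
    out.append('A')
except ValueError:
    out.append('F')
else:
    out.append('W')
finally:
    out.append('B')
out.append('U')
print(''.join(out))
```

Execution trace: 'Q' (try body) → 'F' (except ValueError) → 'B' (finally) → 'U' (after the try/except). Output: QFBU

Answer: QFBU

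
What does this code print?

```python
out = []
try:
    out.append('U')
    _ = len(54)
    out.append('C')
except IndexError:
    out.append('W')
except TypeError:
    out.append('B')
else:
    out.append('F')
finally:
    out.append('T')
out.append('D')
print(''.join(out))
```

Execution trace: 'U' (try body) → 'B' (except TypeError) → 'T' (finally) → 'D' (after the try/except). Output: UBTD

Answer: UBTD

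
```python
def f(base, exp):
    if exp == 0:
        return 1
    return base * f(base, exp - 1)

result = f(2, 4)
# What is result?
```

f(2, 4) = 2 * 2 * 2 * 2 = 16

Answer: 16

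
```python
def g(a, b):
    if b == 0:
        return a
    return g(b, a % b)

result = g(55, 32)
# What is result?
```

g(55, 32) -> g(32, 23) -> g(23, 9) -> g(9, 5) -> g(5, 4) -> g(4, 1) -> g(1, 0) -> 1

Answer: 1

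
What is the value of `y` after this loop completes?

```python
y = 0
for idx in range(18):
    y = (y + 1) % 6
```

Increment mod 6, 18 times = 0
`y` takes the values: 0 → 1 → 2 → 3 → 4 → 5 → 0 → 1 → 2 → 3 → 4 → 5 → 0 → 1 → 2 → 3 → 4 → 5 → 0

Answer: 0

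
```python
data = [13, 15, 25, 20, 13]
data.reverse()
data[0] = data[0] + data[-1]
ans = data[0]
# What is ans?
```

Trace:
`data = [13, 15, 25, 20, 13]` → data = [13, 15, 25, 20, 13]
`data.reverse()` → data = [13, 20, 25, 15, 13]
`data[0] = data[0] + data[-1]` → data = [26, 20, 25, 15, 13]
`ans = data[0]` → ans = 26
So ans = 26

Answer: 26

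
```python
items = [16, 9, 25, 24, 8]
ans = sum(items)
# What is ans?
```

Trace:
`items = [16, 9, 25, 24, 8]` → items = [16, 9, 25, 24, 8]
`ans = sum(items)` → ans = 82
So ans = 82

Answer: 82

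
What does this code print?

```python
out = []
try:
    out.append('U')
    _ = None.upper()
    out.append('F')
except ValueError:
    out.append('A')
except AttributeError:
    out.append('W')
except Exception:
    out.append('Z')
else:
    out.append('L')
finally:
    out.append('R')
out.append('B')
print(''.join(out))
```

Execution trace: 'U' (try body) → 'W' (except AttributeError) → 'R' (finally) → 'B' (after the try/except). Output: UWRB

Answer: UWRB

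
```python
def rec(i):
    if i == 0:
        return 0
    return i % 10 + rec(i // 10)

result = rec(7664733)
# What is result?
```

Sum of digits of 7664733: 3 + 3 + 7 + 4 + 6 + 6 + 7 = 36

Answer: 36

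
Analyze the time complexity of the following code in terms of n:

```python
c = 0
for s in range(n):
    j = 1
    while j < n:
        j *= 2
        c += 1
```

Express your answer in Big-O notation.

Each loop level contributes: n × log n. Multiplying the contributions gives O(n log n).

Answer: O(n log n)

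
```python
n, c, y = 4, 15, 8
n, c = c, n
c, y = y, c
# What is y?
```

Trace:
`n, c, y = 4, 15, 8` → n = 4; c = 15; y = 8
`n, c = c, n` → n = 15; c = 4
`c, y = y, c` → c = 8; y = 4
So y = 4

Answer: 4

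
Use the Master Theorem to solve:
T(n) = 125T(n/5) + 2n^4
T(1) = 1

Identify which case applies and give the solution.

a=125, b=5, f(n)=2n^4. log_5(125) = 3. Since c=4 > 3 and the regularity condition holds (125(n/5)^4 = (125/5^4)n^4 with 125/5^4 < 1), Case 3 applies: T(n) = Θ(f(n)) = O(n^4).

Answer: O(n^4) - Case 3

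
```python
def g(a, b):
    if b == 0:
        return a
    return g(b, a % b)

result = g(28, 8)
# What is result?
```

g(28, 8) -> g(8, 4) -> g(4, 0) -> 4

Answer: 4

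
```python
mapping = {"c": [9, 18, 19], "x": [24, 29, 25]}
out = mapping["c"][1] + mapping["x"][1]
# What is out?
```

Trace:
`mapping = {"c": [9, 18, 19], "x": [24, 29, 25]}` → mapping = {'c': [9, 18, 19], 'x': [24, 29, 25]}
`out = mapping["c"][1] + mapping["x"][1]` → out = 47
So out = 47

Answer: 47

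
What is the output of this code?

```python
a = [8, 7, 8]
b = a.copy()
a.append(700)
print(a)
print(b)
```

Key concept: list.copy() creates independent copy.
Step by step:
`a = [8, 7, 8]` → a = [8, 7, 8]
`b = a.copy()` → b = [8, 7, 8]
`a.append(700)` → a = [8, 7, 8, 700]
`print(a)` → prints [8, 7, 8, 700]
`print(b)` → prints [8, 7, 8]

Answer:
[8, 7, 8, 700]
[8, 7, 8]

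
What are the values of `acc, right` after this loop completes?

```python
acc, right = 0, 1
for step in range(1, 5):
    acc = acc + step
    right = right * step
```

Sum and factorial of 1 to 4
`acc, right` takes the values: (0, 1) → (1, 1) → (3, 1) → (3, 2) → (6, 2) → (6, 6) → (10, 6) → (10, 24)

Answer: 10, 24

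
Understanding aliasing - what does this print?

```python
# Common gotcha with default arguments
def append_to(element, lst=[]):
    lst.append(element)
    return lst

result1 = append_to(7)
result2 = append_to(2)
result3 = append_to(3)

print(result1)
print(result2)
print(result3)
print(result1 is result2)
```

Key concept: mutable default argument gotcha.
Step by step:
`result1 = append_to(7)` → result1 = [7]
`result2 = append_to(2)` → result1 = [7, 2] (same object as result2); result2 = [7, 2] (same object as result1)
`result3 = append_to(3)` → result1 = [7, 2, 3] (same object as result2, result3); result2 = [7, 2, 3] (same object as result1, result3); result3 = [7, 2, 3] (same object as result1, result2)
`print(result1)` → prints [7, 2, 3]
`print(result2)` → prints [7, 2, 3]
`print(result3)` → prints [7, 2, 3]
`print(result1 is result2)` → prints True

Answer:
[7, 2, 3]
[7, 2, 3]
[7, 2, 3]
True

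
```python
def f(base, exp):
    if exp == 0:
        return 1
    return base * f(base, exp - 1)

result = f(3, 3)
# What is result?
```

f(3, 3) = 3 * 3 * 3 = 27

Answer: 27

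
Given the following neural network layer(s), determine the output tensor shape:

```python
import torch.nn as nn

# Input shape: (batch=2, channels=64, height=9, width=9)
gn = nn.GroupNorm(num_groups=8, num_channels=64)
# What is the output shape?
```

Input: (2, 64, 9, 9) -> Output: (2, 64, 9, 9)

Answer: (2, 64, 9, 9)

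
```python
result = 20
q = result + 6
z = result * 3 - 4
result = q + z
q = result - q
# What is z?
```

Trace:
`result = 20` → result = 20
`q = result + 6` → q = 26
`z = result * 3 - 4` → z = 56
`result = q + z` → result = 82
`q = result - q` → q = 56
So z = 56

Answer: 56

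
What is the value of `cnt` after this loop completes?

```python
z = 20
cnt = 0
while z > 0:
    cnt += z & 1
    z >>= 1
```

Count set bits in 20 (binary: 0b10100)
`cnt` takes the values: 0 → 1 → 2

Answer: 2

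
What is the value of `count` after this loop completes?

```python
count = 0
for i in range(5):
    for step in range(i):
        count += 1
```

Triangle number: 0+1+2+...+4
`count` takes the values: 0 → 1 → 2 → 3 → 4 → 5 → 6 → 7 → 8 → 9 → 10

Answer: 10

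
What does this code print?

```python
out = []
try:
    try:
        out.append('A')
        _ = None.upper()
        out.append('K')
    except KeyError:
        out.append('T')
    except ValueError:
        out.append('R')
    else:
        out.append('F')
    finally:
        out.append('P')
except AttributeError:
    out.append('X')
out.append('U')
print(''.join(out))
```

Execution trace: 'A' (try body) → 'P' (finally) → 'X' (outer except AttributeError) → 'U' (after the try/except). Output: APXU

Answer: APXU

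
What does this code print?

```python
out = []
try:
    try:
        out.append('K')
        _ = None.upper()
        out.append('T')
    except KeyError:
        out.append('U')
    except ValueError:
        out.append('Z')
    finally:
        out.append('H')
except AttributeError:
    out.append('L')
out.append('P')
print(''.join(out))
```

Execution trace: 'K' (try body) → 'H' (finally) → 'L' (outer except AttributeError) → 'P' (after the try/except). Output: KHLP

Answer: KHLP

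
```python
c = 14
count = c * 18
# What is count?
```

Trace:
`c = 14` → c = 14
`count = c * 18` → count = 252
So count = 252

Answer: 252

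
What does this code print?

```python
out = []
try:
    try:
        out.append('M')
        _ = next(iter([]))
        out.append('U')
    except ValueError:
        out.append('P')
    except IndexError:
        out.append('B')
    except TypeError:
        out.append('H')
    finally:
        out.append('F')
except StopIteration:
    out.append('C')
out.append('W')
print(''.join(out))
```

Execution trace: 'M' (try body) → 'F' (finally) → 'C' (outer except StopIteration) → 'W' (after the try/except). Output: MFCW

Answer: MFCW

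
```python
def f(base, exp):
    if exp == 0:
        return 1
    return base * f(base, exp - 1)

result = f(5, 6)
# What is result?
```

f(5, 6) = 5 * 5 * 5 * 5 * 5 * 5 = 15625

Answer: 15625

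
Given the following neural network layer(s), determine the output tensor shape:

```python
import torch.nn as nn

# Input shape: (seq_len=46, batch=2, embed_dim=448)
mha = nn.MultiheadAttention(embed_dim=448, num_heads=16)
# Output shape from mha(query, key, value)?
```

Input: (46, 2, 448) -> Output: (46, 2, 448)

Answer: (46, 2, 448)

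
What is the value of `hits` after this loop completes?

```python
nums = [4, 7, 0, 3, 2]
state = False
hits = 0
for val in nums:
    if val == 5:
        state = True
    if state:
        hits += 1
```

Count elements after first 5 in [4, 7, 0, 3, 2]
`hits` takes the values: 0

Answer: 0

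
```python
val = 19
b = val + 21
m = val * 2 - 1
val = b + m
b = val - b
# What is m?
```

Trace:
`val = 19` → val = 19
`b = val + 21` → b = 40
`m = val * 2 - 1` → m = 37
`val = b + m` → val = 77
`b = val - b` → b = 37
So m = 37

Answer: 37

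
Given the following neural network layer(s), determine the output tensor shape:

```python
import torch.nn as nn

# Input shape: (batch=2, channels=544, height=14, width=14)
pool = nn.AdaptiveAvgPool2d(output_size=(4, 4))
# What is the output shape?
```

Input: (2, 544, 14, 14) -> Output: (2, 544, 4, 4)

Answer: (2, 544, 4, 4)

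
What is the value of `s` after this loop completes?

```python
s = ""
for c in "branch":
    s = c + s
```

Reverse 'branch'
`s` takes the values: "" → "b" → "rb" → "arb" → "narb" → "cnarb" → "hcnarb"

Answer: "hcnarb"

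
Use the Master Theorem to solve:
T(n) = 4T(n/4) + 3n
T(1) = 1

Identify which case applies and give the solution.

a=4, b=4, f(n)=3n. log_4(4) = 1. Since c=1 = 1, Case 2 applies: T(n) = Θ(n^log_b(a) · log n) = O(n log n).

Answer: O(n log n) - Case 2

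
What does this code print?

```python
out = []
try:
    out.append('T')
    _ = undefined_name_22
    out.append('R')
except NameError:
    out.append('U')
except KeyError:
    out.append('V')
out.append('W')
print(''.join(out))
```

Execution trace: 'T' (try body) → 'U' (except NameError) → 'W' (after the try/except). Output: TUW

Answer: TUW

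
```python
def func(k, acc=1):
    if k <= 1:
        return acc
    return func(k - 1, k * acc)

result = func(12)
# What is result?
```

Accumulator trace (n, acc): (12, 1) -> (11, 12) -> (10, 132) -> (9, 1320) -> (8, 11880) -> (7, 95040) -> (6, 665280) -> (5, 3991680) -> (4, 19958400) -> (3, 79833600) -> (2, 239500800) -> (1, 479001600) -> return 479001600

Answer: 479001600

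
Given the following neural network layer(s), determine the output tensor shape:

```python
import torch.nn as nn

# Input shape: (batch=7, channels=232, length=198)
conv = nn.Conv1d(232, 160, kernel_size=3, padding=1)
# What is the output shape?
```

Input: (7, 232, 198) -> Output: (7, 160, 198)

Answer: (7, 160, 198)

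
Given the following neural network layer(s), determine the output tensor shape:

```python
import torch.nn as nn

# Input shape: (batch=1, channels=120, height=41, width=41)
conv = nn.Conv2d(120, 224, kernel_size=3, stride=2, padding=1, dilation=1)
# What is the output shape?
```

Input: (1, 120, 41, 41) -> Output: (1, 224, 21, 21)

Answer: (1, 224, 21, 21)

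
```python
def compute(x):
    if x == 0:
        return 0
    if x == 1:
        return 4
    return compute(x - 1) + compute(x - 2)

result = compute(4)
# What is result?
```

Build up from base cases: compute(0)=0, compute(1)=4, compute(2)=4, compute(3)=8, compute(4)=12

Answer: 12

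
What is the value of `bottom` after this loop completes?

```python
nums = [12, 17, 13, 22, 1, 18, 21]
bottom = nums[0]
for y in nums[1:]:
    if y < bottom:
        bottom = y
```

Minimum of [12, 17, 13, 22, 1, 18, 21]
`bottom` takes the values: 12 → 1

Answer: 1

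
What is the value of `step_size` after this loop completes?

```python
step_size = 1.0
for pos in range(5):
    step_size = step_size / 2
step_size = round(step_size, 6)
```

Halving LR 5 times: 1 / 2^5
`step_size` takes the values: 1.0 → 0.5 → 0.25 → 0.125 → 0.0625 → 0.03125

Answer: 0.03125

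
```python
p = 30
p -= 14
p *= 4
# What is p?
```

Trace:
`p = 30` → p = 30
`p -= 14` → p = 16
`p *= 4` → p = 64
So p = 64

Answer: 64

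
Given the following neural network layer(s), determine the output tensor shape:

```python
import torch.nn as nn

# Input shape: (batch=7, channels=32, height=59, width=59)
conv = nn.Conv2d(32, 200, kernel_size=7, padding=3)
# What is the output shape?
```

Input: (7, 32, 59, 59) -> Output: (7, 200, 59, 59)

Answer: (7, 200, 59, 59)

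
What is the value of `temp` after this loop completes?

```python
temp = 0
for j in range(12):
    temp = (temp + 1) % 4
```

Increment mod 4, 12 times = 0
`temp` takes the values: 0 → 1 → 2 → 3 → 0 → 1 → 2 → 3 → 0 → 1 → 2 → 3 → 0

Answer: 0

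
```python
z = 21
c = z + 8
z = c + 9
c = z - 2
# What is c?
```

Trace:
`z = 21` → z = 21
`c = z + 8` → c = 29
`z = c + 9` → z = 38
`c = z - 2` → c = 36
So c = 36

Answer: 36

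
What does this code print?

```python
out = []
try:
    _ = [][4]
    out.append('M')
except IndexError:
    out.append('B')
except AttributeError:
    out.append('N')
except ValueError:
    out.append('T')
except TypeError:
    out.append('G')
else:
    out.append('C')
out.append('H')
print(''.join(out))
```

Execution trace: 'B' (except IndexError) → 'H' (after the try/except). Output: BH

Answer: BH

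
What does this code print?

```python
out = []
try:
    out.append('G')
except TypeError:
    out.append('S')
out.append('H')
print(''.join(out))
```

Execution trace: 'G' (try body, no exception) → 'H' (after the try/except). Output: GH

Answer: GH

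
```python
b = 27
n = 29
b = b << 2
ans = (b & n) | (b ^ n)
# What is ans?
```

Trace:
`b = 27` → b = 27
`n = 29` → n = 29
`b = b << 2` → b = 108
`ans = (b & n) | (b ^ n)` → ans = 125
So ans = 125

Answer: 125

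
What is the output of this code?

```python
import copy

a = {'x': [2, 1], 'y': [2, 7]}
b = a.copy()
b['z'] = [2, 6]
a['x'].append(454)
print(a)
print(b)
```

Key concept: shallow copy of dict with mutable values.
Step by step:
`a = {'x': [2, 1], 'y': [2, 7]}` → a = {'x': [2, 1], 'y': [2, 7]}
`b = a.copy()` → b = {'x': [2, 1], 'y': [2, 7]}
`b['z'] = [2, 6]` → b = {'x': [2, 1], 'y': [2, 7], 'z': [2, 6]}
`a['x'].append(454)` → a = {'x': [2, 1, 454], 'y': [2, 7]}; b = {'x': [2, 1, 454], 'y': [2, 7], 'z': [2, 6]}
`print(a)` → prints {'x': [2, 1, 454], 'y': [2, 7]}
`print(b)` → prints {'x': [2, 1, 454], 'y': [2, 7], 'z': [2, 6]}

Answer:
{'x': [2, 1, 454], 'y': [2, 7]}
{'x': [2, 1, 454], 'y': [2, 7], 'z': [2, 6]}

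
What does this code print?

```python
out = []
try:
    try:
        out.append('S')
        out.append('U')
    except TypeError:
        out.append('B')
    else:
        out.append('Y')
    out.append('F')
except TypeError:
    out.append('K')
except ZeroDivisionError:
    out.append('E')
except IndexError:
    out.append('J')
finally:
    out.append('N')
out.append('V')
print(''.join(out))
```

Execution trace: 'S' (inner try body) → 'U' (inner try body, no exception) → 'Y' (inner else) → 'F' (try body, no exception) → 'N' (finally) → 'V' (after the try/except). Output: SUYFNV

Answer: SUYFNV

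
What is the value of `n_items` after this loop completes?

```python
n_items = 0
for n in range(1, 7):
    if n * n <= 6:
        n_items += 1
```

Count numbers where n² ≤ 6
`n_items` takes the values: 0 → 1 → 2

Answer: 2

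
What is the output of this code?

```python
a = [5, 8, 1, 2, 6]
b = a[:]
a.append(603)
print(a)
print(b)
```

Key concept: slice [:] creates copy.
Step by step:
`a = [5, 8, 1, 2, 6]` → a = [5, 8, 1, 2, 6]
`b = a[:]` → b = [5, 8, 1, 2, 6]
`a.append(603)` → a = [5, 8, 1, 2, 6, 603]
`print(a)` → prints [5, 8, 1, 2, 6, 603]
`print(b)` → prints [5, 8, 1, 2, 6]

Answer:
[5, 8, 1, 2, 6, 603]
[5, 8, 1, 2, 6]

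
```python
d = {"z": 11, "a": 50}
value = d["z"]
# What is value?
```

Trace:
`d = {"z": 11, "a": 50}` → d = {'z': 11, 'a': 50}
`value = d["z"]` → value = 11
So value = 11

Answer: 11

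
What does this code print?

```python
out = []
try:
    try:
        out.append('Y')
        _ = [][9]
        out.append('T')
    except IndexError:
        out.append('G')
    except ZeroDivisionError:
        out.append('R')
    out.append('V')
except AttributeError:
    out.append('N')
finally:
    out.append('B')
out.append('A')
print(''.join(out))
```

Execution trace: 'Y' (inner try body) → 'G' (inner except IndexError) → 'V' (try body, no exception) → 'B' (finally) → 'A' (after the try/except). Output: YGVBA

Answer: YGVBA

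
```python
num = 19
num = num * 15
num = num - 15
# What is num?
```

Trace:
`num = 19` → num = 19
`num = num * 15` → num = 285
`num = num - 15` → num = 270
So num = 270

Answer: 270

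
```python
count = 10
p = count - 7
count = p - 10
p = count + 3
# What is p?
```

Trace:
`count = 10` → count = 10
`p = count - 7` → p = 3
`count = p - 10` → count = -7
`p = count + 3` → p = -4
So p = -4

Answer: -4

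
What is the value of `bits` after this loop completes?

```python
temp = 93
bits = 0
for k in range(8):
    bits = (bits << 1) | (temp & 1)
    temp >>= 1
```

Reverse lowest 8 bits of 93
`bits` takes the values: 0 → 1 → 2 → 5 → 11 → 23 → 46 → 93 → 186

Answer: 186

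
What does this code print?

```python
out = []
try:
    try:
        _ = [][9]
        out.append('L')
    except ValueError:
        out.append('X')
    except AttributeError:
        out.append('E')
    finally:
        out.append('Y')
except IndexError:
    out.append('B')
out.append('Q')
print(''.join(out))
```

Execution trace: 'Y' (finally) → 'B' (outer except IndexError) → 'Q' (after the try/except). Output: YBQ

Answer: YBQ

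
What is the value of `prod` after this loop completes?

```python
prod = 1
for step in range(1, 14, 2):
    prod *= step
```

Product of 1, 3, 5, ... up to 13
`prod` takes the values: 1 → 3 → 15 → 105 → 945 → 10395 → 135135

Answer: 135135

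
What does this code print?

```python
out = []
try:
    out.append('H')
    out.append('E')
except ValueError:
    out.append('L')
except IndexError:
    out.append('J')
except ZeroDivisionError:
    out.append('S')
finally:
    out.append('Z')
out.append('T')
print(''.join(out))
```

Execution trace: 'H' (try body) → 'E' (try body, no exception) → 'Z' (finally) → 'T' (after the try/except). Output: HEZT

Answer: HEZT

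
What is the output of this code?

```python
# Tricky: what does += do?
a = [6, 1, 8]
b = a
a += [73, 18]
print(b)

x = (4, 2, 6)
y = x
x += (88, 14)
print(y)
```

Key concept: += behavior differs for mutable vs immutable.
Step by step:
`a = [6, 1, 8]` → a = [6, 1, 8]
`b = a` → b = [6, 1, 8] (same object as a)
`a += [73, 18]` → a = [6, 1, 8, 73, 18] (same object as b); b = [6, 1, 8, 73, 18] (same object as a)
`print(b)` → prints [6, 1, 8, 73, 18]
`x = (4, 2, 6)` → x = (4, 2, 6)
`y = x` → y = (4, 2, 6)
`x += (88, 14)` → x = (4, 2, 6, 88, 14)
`print(y)` → prints (4, 2, 6)

Answer:
[6, 1, 8, 73, 18]
(4, 2, 6)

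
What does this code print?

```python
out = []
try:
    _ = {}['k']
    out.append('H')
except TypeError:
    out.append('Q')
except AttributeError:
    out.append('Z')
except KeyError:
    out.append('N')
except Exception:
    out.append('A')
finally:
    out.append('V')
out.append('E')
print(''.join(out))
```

Execution trace: 'N' (except KeyError) → 'V' (finally) → 'E' (after the try/except). Output: NVE

Answer: NVE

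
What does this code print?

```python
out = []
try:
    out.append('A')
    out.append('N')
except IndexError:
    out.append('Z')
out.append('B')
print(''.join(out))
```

Execution trace: 'A' (try body) → 'N' (try body, no exception) → 'B' (after the try/except). Output: ANB

Answer: ANB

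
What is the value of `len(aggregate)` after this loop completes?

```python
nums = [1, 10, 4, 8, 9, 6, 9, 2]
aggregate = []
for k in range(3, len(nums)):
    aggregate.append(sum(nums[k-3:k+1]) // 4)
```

Number of 4-element averages
`aggregate` takes the values: [] → [5] → [5, 7] → [5, 7, 6] → [5, 7, 6, 8] → [5, 7, 6, 8, 6]
So `len(aggregate)` = 5

Answer: 5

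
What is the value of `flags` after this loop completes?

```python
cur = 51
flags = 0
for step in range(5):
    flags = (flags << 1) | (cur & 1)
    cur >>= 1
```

Reverse lowest 5 bits of 51
`flags` takes the values: 0 → 1 → 3 → 6 → 12 → 25

Answer: 25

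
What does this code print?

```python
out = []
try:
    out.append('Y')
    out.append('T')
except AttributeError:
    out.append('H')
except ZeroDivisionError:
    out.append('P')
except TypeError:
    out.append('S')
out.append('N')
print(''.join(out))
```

Execution trace: 'Y' (try body) → 'T' (try body, no exception) → 'N' (after the try/except). Output: YTN

Answer: YTN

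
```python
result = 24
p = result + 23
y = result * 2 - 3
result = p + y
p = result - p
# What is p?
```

Trace:
`result = 24` → result = 24
`p = result + 23` → p = 47
`y = result * 2 - 3` → y = 45
`result = p + y` → result = 92
`p = result - p` → p = 45
So p = 45

Answer: 45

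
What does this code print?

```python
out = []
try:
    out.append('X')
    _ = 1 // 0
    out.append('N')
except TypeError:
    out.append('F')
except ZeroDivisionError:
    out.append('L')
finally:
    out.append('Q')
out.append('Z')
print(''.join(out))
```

Execution trace: 'X' (try body) → 'L' (except ZeroDivisionError) → 'Q' (finally) → 'Z' (after the try/except). Output: XLQZ

Answer: XLQZ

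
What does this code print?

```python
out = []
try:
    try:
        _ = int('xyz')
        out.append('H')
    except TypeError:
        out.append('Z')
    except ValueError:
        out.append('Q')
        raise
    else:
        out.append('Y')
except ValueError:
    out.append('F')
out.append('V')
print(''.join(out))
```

Execution trace: 'Q' (inner except ValueError) → 'F' (outer except ValueError) → 'V' (after the try/except). Output: QFV

Answer: QFV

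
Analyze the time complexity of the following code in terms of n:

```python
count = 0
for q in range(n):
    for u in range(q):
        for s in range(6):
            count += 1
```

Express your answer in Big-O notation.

Each loop level contributes: n × n × 1. Multiplying the contributions gives O(n^2).

Answer: O(n^2)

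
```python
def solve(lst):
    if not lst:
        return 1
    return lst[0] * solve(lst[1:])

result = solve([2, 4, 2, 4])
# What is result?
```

Product over [2, 4, 2, 4] = 2 * 4 * 2 * 4 = 64

Answer: 64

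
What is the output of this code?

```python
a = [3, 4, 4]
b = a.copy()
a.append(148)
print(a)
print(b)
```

Key concept: list.copy() creates independent copy.
Step by step:
`a = [3, 4, 4]` → a = [3, 4, 4]
`b = a.copy()` → b = [3, 4, 4]
`a.append(148)` → a = [3, 4, 4, 148]
`print(a)` → prints [3, 4, 4, 148]
`print(b)` → prints [3, 4, 4]

Answer:
[3, 4, 4, 148]
[3, 4, 4]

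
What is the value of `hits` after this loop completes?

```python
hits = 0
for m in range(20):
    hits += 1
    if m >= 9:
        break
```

Loop breaks when m reaches 9, hits is 10
`hits` takes the values: 0 → 1 → 2 → 3 → 4 → 5 → 6 → 7 → 8 → 9 → 10

Answer: 10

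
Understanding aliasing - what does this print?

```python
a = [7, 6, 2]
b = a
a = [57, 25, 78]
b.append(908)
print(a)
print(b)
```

Key concept: rebinding vs mutation: a is rebound to a new list, b still points at the original.
Step by step:
`a = [7, 6, 2]` → a = [7, 6, 2]
`b = a` → b = [7, 6, 2] (same object as a)
`a = [57, 25, 78]` → a = [57, 25, 78]
`b.append(908)` → b = [7, 6, 2, 908]
`print(a)` → prints [57, 25, 78]
`print(b)` → prints [7, 6, 2, 908]

Answer:
[57, 25, 78]
[7, 6, 2, 908]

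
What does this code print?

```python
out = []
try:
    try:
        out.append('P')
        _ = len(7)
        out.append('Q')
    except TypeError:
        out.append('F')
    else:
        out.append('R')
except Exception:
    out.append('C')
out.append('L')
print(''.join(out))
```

Execution trace: 'P' (inner try body) → 'F' (inner except TypeError) → 'L' (after the try/except). Output: PFL

Answer: PFL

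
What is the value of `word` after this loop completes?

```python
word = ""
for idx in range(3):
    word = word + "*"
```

Repeat '*' 3 times
`word` takes the values: "" → "*" → "**" → "***"

Answer: "***"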